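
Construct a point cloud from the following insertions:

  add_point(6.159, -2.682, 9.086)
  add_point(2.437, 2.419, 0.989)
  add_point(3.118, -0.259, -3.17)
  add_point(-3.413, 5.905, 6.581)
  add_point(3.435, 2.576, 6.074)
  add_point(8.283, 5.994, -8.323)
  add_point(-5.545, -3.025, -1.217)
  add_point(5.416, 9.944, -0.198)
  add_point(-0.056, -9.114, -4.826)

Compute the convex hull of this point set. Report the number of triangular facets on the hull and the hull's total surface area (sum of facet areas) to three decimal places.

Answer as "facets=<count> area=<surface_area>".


Extreme-point indices: [0, 3, 5, 6, 7, 8] — 6 of 9 on the boundary.

Per-facet area ½‖(b−a)×(c−a)‖:
  f1: (p8, p5, p6) → 77.0454
  f2: (p0, p8, p6) → 68.7252
  f3: (p0, p8, p5) → 136.6863
  f4: (p3, p0, p6) → 76.7369
  f5: (p7, p0, p5) → 73.4261
  f6: (p7, p3, p0) → 75.8084
  f7: (p7, p5, p6) → 79.3858
  f8: (p7, p3, p6) → 71.3120
Σ area = 659.126

Euler characteristic 6−12+8 = 2 ✓

facets=8 area=659.126


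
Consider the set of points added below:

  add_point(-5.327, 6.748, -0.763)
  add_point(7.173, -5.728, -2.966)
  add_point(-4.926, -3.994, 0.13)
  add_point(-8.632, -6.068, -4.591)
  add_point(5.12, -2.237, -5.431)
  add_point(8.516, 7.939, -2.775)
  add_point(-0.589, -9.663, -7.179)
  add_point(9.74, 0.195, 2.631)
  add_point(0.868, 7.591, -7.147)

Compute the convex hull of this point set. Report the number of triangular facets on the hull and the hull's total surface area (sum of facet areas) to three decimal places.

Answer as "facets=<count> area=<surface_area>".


Hull vertices (9/9): indices [0, 1, 2, 3, 4, 5, 6, 7, 8].

Triangle areas on the boundary:
  f1: (p0, p5, p7) → 66.8302
  f2: (p8, p6, p3) → 75.3978
  f3: (p8, p0, p3) → 61.4608
  f4: (p8, p0, p5) → 38.1299
  f5: (p1, p5, p7) → 40.2023
  f6: (p2, p0, p3) → 33.2296
  f7: (p2, p0, p7) → 81.2937
  f8: (p2, p6, p3) → 28.7101
  f9: (p2, p1, p7) → 53.8355
  f10: (p2, p1, p6) → 48.4222
  f11: (p4, p8, p5) → 44.1649
  f12: (p4, p1, p5) → 23.7760
  f13: (p4, p8, p6) → 46.3393
  f14: (p4, p1, p6) → 22.0395
Σ area = 663.832

Euler characteristic 9−21+14 = 2 ✓

facets=14 area=663.832


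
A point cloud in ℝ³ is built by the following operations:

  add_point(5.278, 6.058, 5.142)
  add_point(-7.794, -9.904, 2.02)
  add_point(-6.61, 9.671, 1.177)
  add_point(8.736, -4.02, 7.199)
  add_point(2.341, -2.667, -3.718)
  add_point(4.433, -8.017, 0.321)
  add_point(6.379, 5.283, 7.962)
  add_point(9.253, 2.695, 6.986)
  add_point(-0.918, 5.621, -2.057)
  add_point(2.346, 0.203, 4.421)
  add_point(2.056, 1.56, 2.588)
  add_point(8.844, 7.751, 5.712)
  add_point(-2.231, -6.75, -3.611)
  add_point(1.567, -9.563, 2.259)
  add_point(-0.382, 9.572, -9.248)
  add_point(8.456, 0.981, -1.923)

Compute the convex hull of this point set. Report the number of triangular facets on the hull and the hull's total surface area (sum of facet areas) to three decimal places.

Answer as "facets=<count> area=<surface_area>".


facets=20 area=951.879

Hull vertices (12/16): indices [1, 2, 3, 4, 5, 6, 7, 11, 12, 13, 14, 15].

Triangle areas on the boundary:
  f1: (p14, p2, p1) → 118.9749
  f2: (p6, p2, p1) → 145.2141
  f3: (p3, p6, p1) → 87.5078
  f4: (p3, p6, p7) → 10.9130
  f5: (p12, p14, p1) → 57.3444
  f6: (p15, p3, p7) → 30.2716
  f7: (p15, p3, p5) → 41.6129
  f8: (p11, p14, p2) → 95.3699
  f9: (p11, p6, p2) → 31.6100
  f10: (p11, p6, p7) → 8.1510
  f11: (p11, p15, p7) → 23.7683
  f12: (p11, p15, p14) → 73.2032
  f13: (p13, p3, p1) → 33.2705
  f14: (p13, p3, p5) → 16.9394
  f15: (p13, p12, p1) → 30.3764
  f16: (p13, p12, p5) → 14.0725
  f17: (p4, p12, p5) → 20.5661
  f18: (p4, p15, p5) → 25.7818
  f19: (p4, p12, p14) → 37.4348
  f20: (p4, p15, p14) → 49.4965
Σ area = 951.879

Check V−E+F: 12 − 30 + 20 = 2.


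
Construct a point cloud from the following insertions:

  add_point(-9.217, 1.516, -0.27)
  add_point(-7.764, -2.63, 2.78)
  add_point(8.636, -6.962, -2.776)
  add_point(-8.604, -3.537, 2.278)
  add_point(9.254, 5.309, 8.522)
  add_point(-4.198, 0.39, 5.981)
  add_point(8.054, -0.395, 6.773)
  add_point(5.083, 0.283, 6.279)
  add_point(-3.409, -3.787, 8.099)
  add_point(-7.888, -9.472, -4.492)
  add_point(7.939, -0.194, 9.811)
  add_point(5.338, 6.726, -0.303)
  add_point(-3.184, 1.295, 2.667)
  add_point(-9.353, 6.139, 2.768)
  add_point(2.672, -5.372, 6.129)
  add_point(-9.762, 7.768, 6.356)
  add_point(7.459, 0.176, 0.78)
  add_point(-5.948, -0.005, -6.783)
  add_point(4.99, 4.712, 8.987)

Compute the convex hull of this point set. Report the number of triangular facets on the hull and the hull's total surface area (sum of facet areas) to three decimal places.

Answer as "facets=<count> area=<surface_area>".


Hull vertices (13/19): indices [0, 2, 3, 4, 8, 9, 10, 11, 13, 14, 15, 17, 18].

Per-facet area ½‖(b−a)×(c−a)‖:
  f1: (p2, p17, p9) → 79.2961
  f2: (p11, p4, p15) → 80.6758
  f3: (p11, p2, p4) → 69.5509
  f4: (p11, p2, p17) → 98.5350
  f5: (p0, p17, p9) → 36.8077
  f6: (p18, p4, p15) → 14.1751
  f7: (p3, p8, p15) → 46.5317
  f8: (p3, p8, p9) → 30.8239
  f9: (p3, p0, p15) → 24.8613
  f10: (p3, p0, p9) → 24.8458
  f11: (p10, p2, p4) → 40.2793
  f12: (p10, p18, p4) → 11.6344
  f13: (p10, p8, p15) → 78.1968
  f14: (p10, p18, p15) → 32.1788
  f15: (p13, p11, p15) → 28.6463
  f16: (p13, p11, p17) → 80.5819
  f17: (p13, p0, p15) → 5.8909
  f18: (p13, p0, p17) → 15.4409
  f19: (p14, p10, p2) → 44.4510
  f20: (p14, p10, p8) → 25.8822
  f21: (p14, p2, p9) → 81.9369
  f22: (p14, p8, p9) → 47.7085
Σ area = 998.931

Euler: V−E+F = 13−33+22 = 2.

facets=22 area=998.931


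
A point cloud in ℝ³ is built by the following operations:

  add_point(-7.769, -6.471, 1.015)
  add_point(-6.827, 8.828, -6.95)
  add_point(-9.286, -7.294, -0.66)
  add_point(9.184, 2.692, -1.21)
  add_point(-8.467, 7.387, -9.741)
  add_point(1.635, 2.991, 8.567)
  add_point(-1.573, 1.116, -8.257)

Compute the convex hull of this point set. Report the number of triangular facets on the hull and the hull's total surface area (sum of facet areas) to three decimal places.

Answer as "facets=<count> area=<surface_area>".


Extreme-point indices: [0, 1, 2, 3, 4, 5, 6] — 7 of 7 on the boundary.

Triangle areas on the boundary:
  f1: (p5, p1, p3) → 106.6316
  f2: (p6, p3, p2) → 86.2028
  f3: (p0, p3, p2) → 18.0594
  f4: (p0, p5, p3) → 94.6626
  f5: (p0, p1, p2) → 20.7695
  f6: (p0, p5, p1) → 123.8795
  f7: (p4, p1, p3) → 27.3273
  f8: (p4, p6, p3) → 48.3824
  f9: (p4, p1, p2) → 30.5855
  f10: (p4, p6, p2) → 64.4571
Σ area = 620.958

Euler: V−E+F = 7−15+10 = 2.

facets=10 area=620.958


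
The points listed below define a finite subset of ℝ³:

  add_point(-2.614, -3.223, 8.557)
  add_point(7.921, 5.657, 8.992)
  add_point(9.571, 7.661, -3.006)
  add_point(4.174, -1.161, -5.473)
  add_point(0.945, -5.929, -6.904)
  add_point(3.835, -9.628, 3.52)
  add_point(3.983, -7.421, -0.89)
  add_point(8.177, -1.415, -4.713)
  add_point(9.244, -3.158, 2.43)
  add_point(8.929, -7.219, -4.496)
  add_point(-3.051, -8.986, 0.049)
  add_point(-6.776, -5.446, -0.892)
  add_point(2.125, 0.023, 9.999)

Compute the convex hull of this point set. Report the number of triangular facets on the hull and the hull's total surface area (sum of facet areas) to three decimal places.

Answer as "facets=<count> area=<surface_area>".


facets=18 area=757.321

11 of the 13 inputs are extreme points: [0, 1, 2, 4, 5, 7, 8, 9, 10, 11, 12].

Facet areas (half cross-product norm):
  f1: (p1, p2, p11) → 123.1370
  f2: (p1, p12, p5) → 43.9312
  f3: (p10, p9, p5) → 37.8025
  f4: (p0, p1, p11) → 64.4485
  f5: (p0, p1, p12) → 9.5444
  f6: (p0, p10, p11) → 26.3218
  f7: (p0, p12, p5) → 30.7456
  f8: (p0, p10, p5) → 37.0896
  f9: (p8, p9, p5) → 32.5990
  f10: (p8, p1, p5) → 41.9321
  f11: (p8, p9, p2) → 48.5559
  f12: (p8, p1, p2) → 60.1277
  f13: (p7, p9, p2) → 9.5461
  f14: (p4, p10, p11) → 22.3839
  f15: (p4, p10, p9) → 35.7739
  f16: (p4, p2, p11) → 79.0407
  f17: (p4, p7, p9) → 23.6957
  f18: (p4, p7, p2) → 30.6452
Σ area = 757.321

Euler: V−E+F = 11−27+18 = 2.


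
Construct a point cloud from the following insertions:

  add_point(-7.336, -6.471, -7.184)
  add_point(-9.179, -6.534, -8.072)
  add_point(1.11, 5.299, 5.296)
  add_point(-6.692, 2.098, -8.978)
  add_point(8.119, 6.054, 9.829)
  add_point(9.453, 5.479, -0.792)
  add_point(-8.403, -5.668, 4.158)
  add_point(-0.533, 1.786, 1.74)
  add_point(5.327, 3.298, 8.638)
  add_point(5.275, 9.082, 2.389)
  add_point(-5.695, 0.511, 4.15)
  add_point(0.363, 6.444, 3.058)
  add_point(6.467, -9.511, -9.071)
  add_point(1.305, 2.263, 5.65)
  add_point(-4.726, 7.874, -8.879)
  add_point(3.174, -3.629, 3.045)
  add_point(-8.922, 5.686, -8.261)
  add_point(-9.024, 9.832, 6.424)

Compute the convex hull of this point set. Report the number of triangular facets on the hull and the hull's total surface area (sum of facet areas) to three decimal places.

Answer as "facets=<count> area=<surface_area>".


facets=20 area=1272.775

12 of the 18 inputs are extreme points: [1, 3, 4, 5, 6, 8, 9, 12, 14, 15, 16, 17].

Area of each hull facet:
  f1: (p12, p4, p5) → 80.8611
  f2: (p14, p12, p5) → 138.6139
  f3: (p16, p17, p1) → 90.1441
  f4: (p16, p14, p17) → 36.4112
  f5: (p9, p14, p5) → 48.1207
  f6: (p9, p14, p17) → 101.5120
  f7: (p9, p4, p5) → 27.1295
  f8: (p9, p4, p17) → 63.0521
  f9: (p3, p12, p1) → 71.6933
  f10: (p3, p14, p12) → 49.4214
  f11: (p3, p16, p1) → 14.8566
  f12: (p3, p16, p14) → 10.1781
  f13: (p6, p4, p17) → 136.7517
  f14: (p6, p17, p1) → 94.1278
  f15: (p6, p12, p1) → 98.0143
  f16: (p15, p12, p4) → 64.1803
  f17: (p15, p6, p12) → 79.4249
  f18: (p8, p6, p4) → 6.7375
  f19: (p8, p15, p4) → 10.0175
  f20: (p8, p15, p6) → 51.5272
Σ area = 1272.775

Euler: V−E+F = 12−30+20 = 2.


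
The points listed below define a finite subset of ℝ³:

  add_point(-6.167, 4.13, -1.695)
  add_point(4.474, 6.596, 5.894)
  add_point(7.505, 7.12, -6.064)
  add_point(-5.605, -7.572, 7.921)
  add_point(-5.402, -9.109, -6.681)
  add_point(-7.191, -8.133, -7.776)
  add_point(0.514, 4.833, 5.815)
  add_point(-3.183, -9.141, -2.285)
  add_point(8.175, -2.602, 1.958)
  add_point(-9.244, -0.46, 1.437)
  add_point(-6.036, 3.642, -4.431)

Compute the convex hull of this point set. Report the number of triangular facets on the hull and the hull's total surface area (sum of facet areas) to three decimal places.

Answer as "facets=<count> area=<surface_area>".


Extreme-point indices: [0, 1, 2, 3, 4, 5, 6, 7, 8, 9, 10] — 11 of 11 on the boundary.

Facet areas (half cross-product norm):
  f1: (p1, p2, p8) → 60.1869
  f2: (p10, p5, p9) → 45.4329
  f3: (p10, p5, p2) → 82.6687
  f4: (p3, p1, p8) → 83.1233
  f5: (p3, p7, p8) → 71.8818
  f6: (p3, p5, p9) → 62.5689
  f7: (p4, p7, p8) → 25.9652
  f8: (p4, p2, p8) → 109.2873
  f9: (p4, p5, p2) → 23.6668
  f10: (p4, p3, p5) → 15.4474
  f11: (p4, p3, p7) → 17.1193
  f12: (p0, p1, p2) → 76.9704
  f13: (p0, p10, p2) → 19.4487
  f14: (p0, p10, p9) → 8.1699
  f15: (p6, p3, p9) → 59.9711
  f16: (p6, p3, p1) → 19.8086
  f17: (p6, p0, p9) → 32.0008
  f18: (p6, p0, p1) → 16.6438
Σ area = 830.362

Euler: V−E+F = 11−27+18 = 2.

facets=18 area=830.362


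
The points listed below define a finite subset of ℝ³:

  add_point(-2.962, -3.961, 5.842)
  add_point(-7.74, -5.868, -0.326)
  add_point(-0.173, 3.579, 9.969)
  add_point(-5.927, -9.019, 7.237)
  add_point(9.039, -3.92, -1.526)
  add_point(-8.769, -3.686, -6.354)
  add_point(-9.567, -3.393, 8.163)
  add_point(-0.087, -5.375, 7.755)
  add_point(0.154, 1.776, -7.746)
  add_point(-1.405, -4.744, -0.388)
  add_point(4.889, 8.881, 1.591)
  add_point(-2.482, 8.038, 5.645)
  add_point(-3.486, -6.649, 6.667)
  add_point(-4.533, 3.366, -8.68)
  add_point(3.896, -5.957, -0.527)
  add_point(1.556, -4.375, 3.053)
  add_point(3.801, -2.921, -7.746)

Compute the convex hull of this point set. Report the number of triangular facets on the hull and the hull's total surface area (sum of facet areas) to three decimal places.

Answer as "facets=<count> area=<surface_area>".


Extreme-point indices: [1, 2, 3, 4, 5, 6, 7, 8, 10, 11, 13, 14, 16] — 13 of 17 on the boundary.

Area of each hull facet:
  f1: (p5, p13, p6) → 59.6328
  f2: (p2, p10, p4) → 76.1823
  f3: (p8, p13, p10) → 30.3158
  f4: (p1, p5, p6) → 19.4323
  f5: (p7, p2, p4) → 60.2620
  f6: (p11, p13, p10) → 61.2496
  f7: (p11, p2, p10) → 27.9304
  f8: (p11, p13, p6) → 102.8030
  f9: (p11, p2, p6) → 39.2116
  f10: (p16, p5, p13) → 44.4497
  f11: (p16, p8, p13) → 8.5705
  f12: (p16, p10, p4) → 56.0762
  f13: (p16, p8, p10) → 36.7475
  f14: (p3, p1, p6) → 27.0278
  f15: (p3, p2, p6) → 39.8958
  f16: (p3, p7, p2) → 27.1448
  f17: (p3, p7, p4) → 36.3347
  f18: (p3, p1, p5) → 2.0383
  f19: (p14, p16, p5) → 49.2998
  f20: (p14, p3, p5) → 83.5670
  f21: (p14, p16, p4) → 21.0453
  f22: (p14, p3, p4) → 16.4918
Σ area = 925.709

Check V−E+F: 13 − 33 + 22 = 2.

facets=22 area=925.709


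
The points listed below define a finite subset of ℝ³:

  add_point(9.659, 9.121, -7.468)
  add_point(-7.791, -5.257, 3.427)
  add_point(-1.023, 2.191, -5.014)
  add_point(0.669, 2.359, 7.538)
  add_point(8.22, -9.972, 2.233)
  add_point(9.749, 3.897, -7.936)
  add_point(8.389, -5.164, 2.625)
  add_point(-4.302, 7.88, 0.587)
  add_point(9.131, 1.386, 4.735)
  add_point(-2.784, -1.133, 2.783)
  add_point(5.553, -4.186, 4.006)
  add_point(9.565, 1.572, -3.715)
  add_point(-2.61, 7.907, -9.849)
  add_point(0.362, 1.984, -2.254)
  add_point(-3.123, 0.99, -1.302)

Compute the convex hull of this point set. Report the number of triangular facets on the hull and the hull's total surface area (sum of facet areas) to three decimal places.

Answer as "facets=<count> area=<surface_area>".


facets=14 area=897.231

Extreme-point indices: [0, 1, 3, 4, 5, 7, 8, 11, 12] — 9 of 15 on the boundary.

Area of each hull facet:
  f1: (p3, p4, p1) → 89.5246
  f2: (p7, p3, p1) → 59.8843
  f3: (p12, p4, p1) → 161.2776
  f4: (p12, p4, p5) → 109.8427
  f5: (p12, p7, p1) → 71.1751
  f6: (p8, p3, p4) → 52.0479
  f7: (p11, p4, p5) → 17.6060
  f8: (p11, p8, p4) → 48.4783
  f9: (p0, p7, p3) → 82.1693
  f10: (p0, p8, p3) → 62.9229
  f11: (p0, p12, p5) → 32.7809
  f12: (p0, p12, p7) → 66.3458
  f13: (p0, p11, p5) → 11.5850
  f14: (p0, p11, p8) → 31.5903
Σ area = 897.231

Check V−E+F: 9 − 21 + 14 = 2.


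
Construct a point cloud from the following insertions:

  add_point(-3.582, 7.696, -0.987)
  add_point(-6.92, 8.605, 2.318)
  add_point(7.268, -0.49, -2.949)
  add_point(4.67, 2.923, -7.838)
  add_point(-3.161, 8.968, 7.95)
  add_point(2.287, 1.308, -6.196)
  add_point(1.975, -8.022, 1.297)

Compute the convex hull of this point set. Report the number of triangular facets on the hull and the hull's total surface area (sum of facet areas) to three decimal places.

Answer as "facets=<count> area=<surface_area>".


Points on the hull: [0, 1, 2, 3, 4, 5, 6] (7 of 7).

Per-facet area ½‖(b−a)×(c−a)‖:
  f1: (p4, p6, p1) → 63.1053
  f2: (p4, p6, p2) → 88.9746
  f3: (p3, p6, p2) → 28.6236
  f4: (p3, p4, p2) → 57.8196
  f5: (p5, p6, p1) → 86.8350
  f6: (p5, p3, p6) → 13.9940
  f7: (p0, p4, p1) → 15.9034
  f8: (p0, p3, p4) → 42.3703
  f9: (p0, p5, p1) → 11.4878
  f10: (p0, p5, p3) → 15.6135
Σ area = 424.727

Euler: V−E+F = 7−15+10 = 2.

facets=10 area=424.727


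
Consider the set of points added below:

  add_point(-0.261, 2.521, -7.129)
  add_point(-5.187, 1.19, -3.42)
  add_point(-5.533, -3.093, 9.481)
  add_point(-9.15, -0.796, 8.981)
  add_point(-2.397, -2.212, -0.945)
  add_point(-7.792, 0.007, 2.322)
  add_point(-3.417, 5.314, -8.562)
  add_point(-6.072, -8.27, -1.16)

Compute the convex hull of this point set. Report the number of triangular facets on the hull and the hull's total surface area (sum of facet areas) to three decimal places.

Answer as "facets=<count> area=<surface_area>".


Hull vertices (7/8): indices [0, 2, 3, 4, 5, 6, 7].

Triangle areas on the boundary:
  f1: (p6, p7, p0) → 28.5839
  f2: (p2, p7, p3) → 25.4455
  f3: (p2, p6, p3) → 41.9198
  f4: (p2, p6, p0) → 39.1156
  f5: (p5, p7, p3) → 29.8261
  f6: (p5, p6, p3) → 15.2248
  f7: (p5, p6, p7) → 58.8524
  f8: (p4, p7, p0) → 22.5728
  f9: (p4, p2, p0) → 22.9309
  f10: (p4, p2, p7) → 38.0192
Σ area = 322.491

Check V−E+F: 7 − 15 + 10 = 2.

facets=10 area=322.491


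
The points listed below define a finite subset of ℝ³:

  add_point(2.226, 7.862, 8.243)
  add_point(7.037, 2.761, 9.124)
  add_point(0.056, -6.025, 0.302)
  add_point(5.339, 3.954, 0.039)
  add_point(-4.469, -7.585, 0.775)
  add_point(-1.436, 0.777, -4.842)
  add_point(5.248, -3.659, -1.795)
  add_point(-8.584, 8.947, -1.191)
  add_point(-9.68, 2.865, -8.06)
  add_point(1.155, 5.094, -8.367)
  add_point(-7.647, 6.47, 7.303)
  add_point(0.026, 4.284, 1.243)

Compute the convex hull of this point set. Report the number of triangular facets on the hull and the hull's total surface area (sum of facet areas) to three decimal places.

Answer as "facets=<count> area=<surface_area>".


facets=16 area=815.919

Points on the hull: [0, 1, 2, 3, 4, 6, 7, 8, 9, 10] (10 of 12).

Area of each hull facet:
  f1: (p10, p4, p8) → 103.0455
  f2: (p10, p4, p1) → 112.5611
  f3: (p6, p4, p8) → 78.7314
  f4: (p6, p9, p8) → 63.6440
  f5: (p0, p10, p1) → 28.7638
  f6: (p2, p4, p1) → 27.4883
  f7: (p2, p6, p1) → 38.8729
  f8: (p2, p6, p4) → 3.9016
  f9: (p3, p6, p1) → 36.2845
  f10: (p3, p6, p9) → 36.8655
  f11: (p3, p0, p1) → 30.9908
  f12: (p3, p0, p9) → 37.4315
  f13: (p7, p0, p9) → 88.9207
  f14: (p7, p0, p10) → 44.0159
  f15: (p7, p9, p8) → 49.7771
  f16: (p7, p10, p8) → 34.6241
Σ area = 815.919

Euler: V−E+F = 10−24+16 = 2.


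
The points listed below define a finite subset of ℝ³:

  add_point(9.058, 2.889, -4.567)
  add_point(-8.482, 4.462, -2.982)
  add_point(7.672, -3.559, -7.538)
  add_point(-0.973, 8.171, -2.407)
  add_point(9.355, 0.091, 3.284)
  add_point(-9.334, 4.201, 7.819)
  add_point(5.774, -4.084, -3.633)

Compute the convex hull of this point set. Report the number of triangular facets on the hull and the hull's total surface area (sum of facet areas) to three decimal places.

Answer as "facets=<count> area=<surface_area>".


Points on the hull: [0, 1, 2, 3, 4, 5, 6] (7 of 7).

Per-facet area ½‖(b−a)×(c−a)‖:
  f1: (p3, p4, p5) → 98.5624
  f2: (p1, p3, p5) → 45.4864
  f3: (p1, p2, p3) → 64.1832
  f4: (p6, p4, p5) → 86.4080
  f5: (p6, p2, p4) → 17.0953
  f6: (p6, p1, p5) → 89.7382
  f7: (p6, p1, p2) → 34.1380
  f8: (p0, p3, p4) → 48.1226
  f9: (p0, p2, p4) → 30.0292
  f10: (p0, p2, p3) → 39.5689
Σ area = 553.332

Euler: V−E+F = 7−15+10 = 2.

facets=10 area=553.332


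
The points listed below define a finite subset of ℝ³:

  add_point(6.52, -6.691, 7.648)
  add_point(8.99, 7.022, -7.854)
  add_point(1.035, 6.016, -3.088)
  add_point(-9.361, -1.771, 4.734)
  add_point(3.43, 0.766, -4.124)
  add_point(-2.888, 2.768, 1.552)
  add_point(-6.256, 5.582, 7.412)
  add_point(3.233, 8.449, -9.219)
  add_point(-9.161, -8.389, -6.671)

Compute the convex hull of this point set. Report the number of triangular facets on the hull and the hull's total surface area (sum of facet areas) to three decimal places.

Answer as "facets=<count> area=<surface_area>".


Points on the hull: [0, 1, 3, 6, 7, 8] (6 of 9).

Area of each hull facet:
  f1: (p8, p0, p3) → 111.2901
  f2: (p8, p0, p1) → 207.1088
  f3: (p6, p0, p3) → 70.2770
  f4: (p6, p0, p1) → 170.7834
  f5: (p6, p8, p3) → 39.2153
  f6: (p7, p8, p1) → 60.2296
  f7: (p7, p6, p1) → 57.2508
  f8: (p7, p6, p8) → 175.3005
Σ area = 891.455

Check V−E+F: 6 − 12 + 8 = 2.

facets=8 area=891.455


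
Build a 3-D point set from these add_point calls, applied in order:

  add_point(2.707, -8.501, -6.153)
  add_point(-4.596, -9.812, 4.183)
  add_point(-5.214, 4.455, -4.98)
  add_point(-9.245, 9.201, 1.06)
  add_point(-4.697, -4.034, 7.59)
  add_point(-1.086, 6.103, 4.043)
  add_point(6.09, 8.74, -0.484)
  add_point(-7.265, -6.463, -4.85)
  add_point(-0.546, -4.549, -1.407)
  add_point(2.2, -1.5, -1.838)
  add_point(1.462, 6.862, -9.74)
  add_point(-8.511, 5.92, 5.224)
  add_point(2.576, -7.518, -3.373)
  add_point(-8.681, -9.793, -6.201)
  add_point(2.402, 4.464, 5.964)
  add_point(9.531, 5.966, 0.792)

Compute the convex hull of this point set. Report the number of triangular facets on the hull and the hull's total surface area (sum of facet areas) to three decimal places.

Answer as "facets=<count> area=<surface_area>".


facets=20 area=1026.698

Hull vertices (12/16): indices [0, 1, 2, 3, 4, 6, 10, 11, 12, 13, 14, 15].

Triangle areas on the boundary:
  f1: (p6, p10, p3) → 76.1338
  f2: (p6, p10, p15) → 21.4108
  f3: (p6, p14, p3) → 57.6647
  f4: (p6, p14, p15) → 19.3649
  f5: (p2, p10, p3) → 29.7412
  f6: (p2, p13, p3) → 56.0591
  f7: (p2, p13, p10) → 57.3249
  f8: (p0, p10, p15) → 100.6143
  f9: (p0, p13, p10) → 90.6461
  f10: (p0, p13, p1) → 59.4719
  f11: (p11, p14, p3) → 28.4418
  f12: (p11, p13, p3) → 51.9531
  f13: (p11, p13, p1) → 90.5957
  f14: (p4, p1, p15) → 60.3929
  f15: (p4, p14, p15) → 34.8074
  f16: (p4, p11, p1) → 26.8407
  f17: (p4, p11, p14) → 52.8410
  f18: (p12, p1, p15) → 80.2081
  f19: (p12, p0, p15) → 19.9012
  f20: (p12, p0, p1) → 12.2846
Σ area = 1026.698

Euler: V−E+F = 12−30+20 = 2.


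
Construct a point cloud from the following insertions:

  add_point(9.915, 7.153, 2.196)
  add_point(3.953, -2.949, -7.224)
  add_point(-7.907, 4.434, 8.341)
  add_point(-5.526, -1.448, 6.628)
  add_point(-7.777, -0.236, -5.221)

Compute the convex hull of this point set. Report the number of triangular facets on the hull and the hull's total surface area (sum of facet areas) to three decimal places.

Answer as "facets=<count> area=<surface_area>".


facets=6 area=514.718

Hull vertices (5/5): indices [0, 1, 2, 3, 4].

Triangle areas on the boundary:
  f1: (p3, p0, p2) → 59.8037
  f2: (p3, p1, p0) → 118.6690
  f3: (p4, p0, p2) → 131.6435
  f4: (p4, p1, p0) → 91.0438
  f5: (p4, p3, p2) → 39.6447
  f6: (p4, p3, p1) → 73.9132
Σ area = 514.718

Euler: V−E+F = 5−9+6 = 2.


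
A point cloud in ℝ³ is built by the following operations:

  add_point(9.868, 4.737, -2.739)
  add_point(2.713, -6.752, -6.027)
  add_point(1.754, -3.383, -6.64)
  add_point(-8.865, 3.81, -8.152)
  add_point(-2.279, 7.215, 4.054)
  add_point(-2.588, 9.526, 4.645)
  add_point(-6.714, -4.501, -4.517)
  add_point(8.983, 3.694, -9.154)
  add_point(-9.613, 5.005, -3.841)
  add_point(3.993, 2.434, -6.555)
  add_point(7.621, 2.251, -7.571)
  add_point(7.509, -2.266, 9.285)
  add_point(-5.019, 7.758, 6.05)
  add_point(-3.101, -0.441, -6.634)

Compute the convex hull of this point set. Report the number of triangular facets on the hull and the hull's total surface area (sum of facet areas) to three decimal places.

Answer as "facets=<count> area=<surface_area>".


Hull vertices (9/14): indices [0, 1, 3, 5, 6, 7, 8, 11, 12].

Triangle areas on the boundary:
  f1: (p5, p11, p0) → 98.9565
  f2: (p7, p5, p0) → 45.5485
  f3: (p7, p11, p0) → 31.5457
  f4: (p7, p11, p1) → 103.7695
  f5: (p6, p11, p1) → 81.4923
  f6: (p3, p7, p1) → 96.9562
  f7: (p3, p6, p1) → 42.5450
  f8: (p3, p6, p8) → 21.0412
  f9: (p3, p5, p8) → 19.7991
  f10: (p3, p7, p5) → 128.1158
  f11: (p12, p5, p11) → 26.8440
  f12: (p12, p6, p11) → 128.8334
  f13: (p12, p5, p8) → 18.6301
  f14: (p12, p6, p8) → 55.1629
Σ area = 899.240

Check V−E+F: 9 − 21 + 14 = 2.

facets=14 area=899.240


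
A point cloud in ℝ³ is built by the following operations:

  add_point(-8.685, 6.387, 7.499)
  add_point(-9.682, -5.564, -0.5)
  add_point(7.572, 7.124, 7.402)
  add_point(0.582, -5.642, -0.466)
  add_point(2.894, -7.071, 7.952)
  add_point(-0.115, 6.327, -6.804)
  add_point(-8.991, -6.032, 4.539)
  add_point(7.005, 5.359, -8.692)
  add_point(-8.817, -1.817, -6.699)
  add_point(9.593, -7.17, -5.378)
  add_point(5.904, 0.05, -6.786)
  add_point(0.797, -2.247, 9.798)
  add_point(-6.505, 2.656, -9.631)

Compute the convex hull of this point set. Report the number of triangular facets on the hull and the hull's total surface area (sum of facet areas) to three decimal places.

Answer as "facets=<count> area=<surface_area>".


Points on the hull: [0, 1, 2, 4, 5, 6, 7, 8, 9, 11, 12] (11 of 13).

Area of each hull facet:
  f1: (p4, p2, p9) → 109.9977
  f2: (p8, p9, p1) → 69.8252
  f3: (p8, p12, p9) → 55.5002
  f4: (p8, p0, p1) → 52.5427
  f5: (p8, p0, p12) → 47.7176
  f6: (p7, p2, p9) → 105.7953
  f7: (p7, p12, p9) → 91.2286
  f8: (p6, p0, p1) → 32.2794
  f9: (p6, p9, p1) → 50.6704
  f10: (p6, p4, p9) → 90.9685
  f11: (p5, p0, p12) → 65.4255
  f12: (p5, p7, p12) → 22.9060
  f13: (p5, p0, p2) → 116.0236
  f14: (p5, p7, p2) → 58.5218
  f15: (p11, p6, p0) → 67.4024
  f16: (p11, p6, p4) → 32.5059
  f17: (p11, p0, p2) → 76.1242
  f18: (p11, p4, p2) → 30.1145
Σ area = 1175.549

Euler: V−E+F = 11−27+18 = 2.

facets=18 area=1175.549


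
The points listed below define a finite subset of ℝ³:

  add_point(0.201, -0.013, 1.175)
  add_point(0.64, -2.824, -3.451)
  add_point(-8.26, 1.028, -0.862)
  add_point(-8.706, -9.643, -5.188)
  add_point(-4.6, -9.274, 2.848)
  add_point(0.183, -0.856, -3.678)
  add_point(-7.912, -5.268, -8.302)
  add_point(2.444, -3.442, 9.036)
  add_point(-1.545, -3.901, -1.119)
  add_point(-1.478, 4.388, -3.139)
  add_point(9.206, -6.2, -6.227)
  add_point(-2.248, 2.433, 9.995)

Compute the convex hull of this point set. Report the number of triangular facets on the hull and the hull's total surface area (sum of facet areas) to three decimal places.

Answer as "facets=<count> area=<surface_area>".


facets=12 area=732.584

8 of the 12 inputs are extreme points: [2, 3, 4, 6, 7, 9, 10, 11].

Facet areas (half cross-product norm):
  f1: (p11, p9, p10) → 101.1513
  f2: (p7, p11, p10) → 55.9748
  f3: (p6, p10, p3) → 46.8457
  f4: (p6, p9, p10) → 94.3218
  f5: (p4, p10, p3) → 75.5130
  f6: (p4, p7, p10) → 87.9609
  f7: (p4, p7, p11) → 41.6933
  f8: (p2, p11, p9) → 48.2528
  f9: (p2, p6, p9) → 38.5303
  f10: (p2, p6, p3) → 26.3914
  f11: (p2, p4, p3) → 47.9286
  f12: (p2, p4, p11) → 68.0196
Σ area = 732.584

Check V−E+F: 8 − 18 + 12 = 2.


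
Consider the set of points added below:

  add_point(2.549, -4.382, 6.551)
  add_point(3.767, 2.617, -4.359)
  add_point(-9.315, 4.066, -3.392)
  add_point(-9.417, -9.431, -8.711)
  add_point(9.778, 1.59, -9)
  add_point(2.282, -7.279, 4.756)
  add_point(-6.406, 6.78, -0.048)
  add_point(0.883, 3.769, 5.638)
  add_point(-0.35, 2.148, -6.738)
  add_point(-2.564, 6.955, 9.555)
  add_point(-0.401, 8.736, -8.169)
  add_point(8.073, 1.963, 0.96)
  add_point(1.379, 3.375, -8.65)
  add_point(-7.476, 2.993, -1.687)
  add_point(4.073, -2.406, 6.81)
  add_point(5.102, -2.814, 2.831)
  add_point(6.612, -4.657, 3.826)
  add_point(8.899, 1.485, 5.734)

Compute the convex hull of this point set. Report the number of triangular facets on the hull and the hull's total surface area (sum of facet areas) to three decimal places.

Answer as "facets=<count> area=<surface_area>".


facets=20 area=1055.538

Hull vertices (12/18): indices [0, 2, 3, 4, 5, 6, 9, 10, 12, 14, 16, 17].

Per-facet area ½‖(b−a)×(c−a)‖:
  f1: (p5, p9, p3) → 140.4842
  f2: (p12, p4, p3) → 63.4882
  f3: (p12, p10, p3) → 40.5281
  f4: (p12, p10, p4) → 21.0007
  f5: (p2, p10, p3) → 78.4734
  f6: (p2, p9, p3) → 93.3367
  f7: (p17, p10, p4) → 91.4233
  f8: (p17, p9, p10) → 111.5719
  f9: (p6, p9, p10) → 45.6819
  f10: (p6, p2, p10) → 26.6435
  f11: (p6, p2, p9) → 15.6133
  f12: (p16, p17, p4) → 48.7437
  f13: (p16, p4, p3) → 147.3641
  f14: (p16, p5, p3) → 40.7303
  f15: (p14, p17, p9) → 37.1116
  f16: (p14, p16, p17) → 13.8143
  f17: (p0, p5, p9) → 11.7633
  f18: (p0, p14, p9) → 14.0850
  f19: (p0, p16, p5) → 8.0526
  f20: (p0, p14, p16) → 5.6278
Σ area = 1055.538

Euler: V−E+F = 12−30+20 = 2.


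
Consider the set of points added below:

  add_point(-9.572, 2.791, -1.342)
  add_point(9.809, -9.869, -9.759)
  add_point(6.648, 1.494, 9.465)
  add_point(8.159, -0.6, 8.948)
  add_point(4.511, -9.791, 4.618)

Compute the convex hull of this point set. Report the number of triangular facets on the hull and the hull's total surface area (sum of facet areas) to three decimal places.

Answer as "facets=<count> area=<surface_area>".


facets=6 area=590.585

Points on the hull: [0, 1, 2, 3, 4] (5 of 5).

Triangle areas on the boundary:
  f1: (p2, p1, p0) → 208.5655
  f2: (p3, p2, p1) → 22.6098
  f3: (p4, p1, p0) → 151.6299
  f4: (p4, p3, p1) → 79.7712
  f5: (p4, p2, p0) → 116.2500
  f6: (p4, p3, p2) → 11.7586
Σ area = 590.585

Check V−E+F: 5 − 9 + 6 = 2.


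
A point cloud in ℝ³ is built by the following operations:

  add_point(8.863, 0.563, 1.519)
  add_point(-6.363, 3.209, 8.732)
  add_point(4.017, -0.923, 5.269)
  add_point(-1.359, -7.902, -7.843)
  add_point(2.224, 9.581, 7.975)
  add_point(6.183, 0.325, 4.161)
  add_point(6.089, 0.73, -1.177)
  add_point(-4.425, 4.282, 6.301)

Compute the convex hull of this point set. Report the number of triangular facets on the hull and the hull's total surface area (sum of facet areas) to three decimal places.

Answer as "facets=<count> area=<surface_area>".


facets=12 area=456.515

8 of the 8 inputs are extreme points: [0, 1, 2, 3, 4, 5, 6, 7].

Facet areas (half cross-product norm):
  f1: (p2, p3, p1) → 91.9218
  f2: (p2, p3, p0) → 49.3901
  f3: (p2, p4, p1) → 53.4805
  f4: (p7, p3, p1) → 27.9674
  f5: (p7, p4, p1) → 12.2673
  f6: (p7, p4, p3) → 74.6174
  f7: (p6, p3, p0) → 17.5474
  f8: (p6, p4, p0) → 24.9922
  f9: (p6, p4, p3) → 69.0651
  f10: (p5, p4, p0) → 18.0712
  f11: (p5, p2, p0) → 2.4893
  f12: (p5, p2, p4) → 14.7050
Σ area = 456.515

Euler characteristic 8−18+12 = 2 ✓


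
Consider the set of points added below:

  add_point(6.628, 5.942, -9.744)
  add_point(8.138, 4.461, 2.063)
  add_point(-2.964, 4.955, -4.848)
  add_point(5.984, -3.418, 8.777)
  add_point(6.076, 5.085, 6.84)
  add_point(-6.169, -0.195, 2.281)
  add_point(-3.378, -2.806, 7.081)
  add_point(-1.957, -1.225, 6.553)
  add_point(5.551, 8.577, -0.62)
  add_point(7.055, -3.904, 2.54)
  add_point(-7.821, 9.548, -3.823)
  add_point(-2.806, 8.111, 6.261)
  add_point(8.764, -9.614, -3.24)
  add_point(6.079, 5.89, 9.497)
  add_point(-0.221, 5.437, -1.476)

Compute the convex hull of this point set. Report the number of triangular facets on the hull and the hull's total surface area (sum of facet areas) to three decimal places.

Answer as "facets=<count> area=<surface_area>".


Extreme-point indices: [0, 1, 2, 3, 5, 6, 8, 10, 11, 12, 13] — 11 of 15 on the boundary.

Per-facet area ½‖(b−a)×(c−a)‖:
  f1: (p2, p0, p10) → 27.9869
  f2: (p2, p0, p12) → 90.9237
  f3: (p8, p0, p10) → 65.5884
  f4: (p1, p0, p12) → 87.9478
  f5: (p1, p8, p0) → 25.9754
  f6: (p1, p8, p13) → 21.3382
  f7: (p5, p6, p12) → 53.1528
  f8: (p5, p2, p10) → 31.6493
  f9: (p5, p2, p12) → 84.3852
  f10: (p11, p6, p13) → 52.1122
  f11: (p11, p8, p10) → 59.8779
  f12: (p11, p8, p13) → 46.0461
  f13: (p11, p5, p10) → 50.8966
  f14: (p11, p5, p6) → 29.8877
  f15: (p3, p6, p12) → 65.6305
  f16: (p3, p6, p13) → 44.4702
  f17: (p3, p1, p12) → 70.4759
  f18: (p3, p1, p13) → 35.4402
Σ area = 943.785

Check V−E+F: 11 − 27 + 18 = 2.

facets=18 area=943.785


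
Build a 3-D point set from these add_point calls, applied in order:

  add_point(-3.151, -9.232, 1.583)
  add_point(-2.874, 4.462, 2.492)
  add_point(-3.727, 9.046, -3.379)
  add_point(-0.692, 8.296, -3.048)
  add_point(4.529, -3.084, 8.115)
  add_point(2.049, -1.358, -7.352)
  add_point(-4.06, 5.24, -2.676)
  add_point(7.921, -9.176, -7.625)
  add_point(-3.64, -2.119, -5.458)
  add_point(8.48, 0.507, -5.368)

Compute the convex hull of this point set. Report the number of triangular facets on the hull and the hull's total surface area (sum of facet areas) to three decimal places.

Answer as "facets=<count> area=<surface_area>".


Points on the hull: [0, 1, 2, 3, 4, 5, 6, 7, 8, 9] (10 of 10).

Triangle areas on the boundary:
  f1: (p7, p4, p9) → 72.1312
  f2: (p7, p4, p0) → 84.0862
  f3: (p3, p4, p9) → 86.6279
  f4: (p8, p0, p6) → 35.8679
  f5: (p8, p7, p0) → 65.6596
  f6: (p1, p3, p4) → 36.2639
  f7: (p1, p0, p6) → 36.6743
  f8: (p1, p4, p0) → 66.6423
  f9: (p5, p7, p9) → 32.2247
  f10: (p5, p8, p7) → 26.0415
  f11: (p2, p5, p8) → 34.2619
  f12: (p2, p8, p6) → 8.1428
  f13: (p2, p3, p9) → 10.0139
  f14: (p2, p5, p9) → 43.5289
  f15: (p2, p1, p6) → 9.9370
  f16: (p2, p1, p3) → 11.0906
Σ area = 659.195

Euler: V−E+F = 10−24+16 = 2.

facets=16 area=659.195


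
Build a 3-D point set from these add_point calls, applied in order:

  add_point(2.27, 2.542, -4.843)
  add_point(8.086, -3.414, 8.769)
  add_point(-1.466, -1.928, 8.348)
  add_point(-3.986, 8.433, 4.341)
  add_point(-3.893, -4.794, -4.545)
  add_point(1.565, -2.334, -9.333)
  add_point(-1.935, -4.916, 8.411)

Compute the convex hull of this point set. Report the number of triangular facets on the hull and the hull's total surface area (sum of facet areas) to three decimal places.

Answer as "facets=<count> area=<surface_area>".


facets=10 area=529.732

Hull vertices (7/7): indices [0, 1, 2, 3, 4, 5, 6].

Per-facet area ½‖(b−a)×(c−a)‖:
  f1: (p4, p6, p3) → 87.6874
  f2: (p4, p5, p3) → 60.8514
  f3: (p4, p6, p1) → 65.3310
  f4: (p4, p5, p1) → 68.8049
  f5: (p2, p1, p3) → 51.1247
  f6: (p2, p6, p3) → 8.4526
  f7: (p2, p6, p1) → 14.6362
  f8: (p0, p1, p3) → 96.7028
  f9: (p0, p5, p3) → 26.1334
  f10: (p0, p5, p1) → 50.0079
Σ area = 529.732

Euler: V−E+F = 7−15+10 = 2.


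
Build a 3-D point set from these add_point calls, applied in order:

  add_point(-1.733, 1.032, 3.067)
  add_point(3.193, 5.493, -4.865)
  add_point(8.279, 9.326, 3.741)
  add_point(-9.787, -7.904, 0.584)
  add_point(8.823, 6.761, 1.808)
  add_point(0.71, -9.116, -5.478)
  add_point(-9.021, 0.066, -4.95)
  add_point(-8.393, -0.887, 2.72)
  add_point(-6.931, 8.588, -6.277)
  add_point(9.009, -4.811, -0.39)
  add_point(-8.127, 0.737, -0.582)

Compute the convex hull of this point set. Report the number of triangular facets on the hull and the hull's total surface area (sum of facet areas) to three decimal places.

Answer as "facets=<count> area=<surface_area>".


Points on the hull: [0, 1, 2, 3, 4, 5, 6, 7, 8, 9] (10 of 11).

Area of each hull facet:
  f1: (p5, p9, p3) → 59.5962
  f2: (p0, p9, p3) → 76.9799
  f3: (p0, p2, p9) → 77.6972
  f4: (p4, p2, p9) → 8.8666
  f5: (p6, p5, p3) → 57.0949
  f6: (p6, p5, p8) → 52.0718
  f7: (p1, p5, p9) → 65.9888
  f8: (p1, p5, p8) → 78.6158
  f9: (p1, p4, p9) → 50.0025
  f10: (p1, p2, p8) → 50.9747
  f11: (p1, p4, p2) → 12.7929
  f12: (p7, p0, p3) → 23.0908
  f13: (p7, p6, p3) → 28.4615
  f14: (p7, p6, p8) → 33.3429
  f15: (p7, p2, p8) → 115.8913
  f16: (p7, p0, p2) → 18.0371
Σ area = 809.505

Check V−E+F: 10 − 24 + 16 = 2.

facets=16 area=809.505


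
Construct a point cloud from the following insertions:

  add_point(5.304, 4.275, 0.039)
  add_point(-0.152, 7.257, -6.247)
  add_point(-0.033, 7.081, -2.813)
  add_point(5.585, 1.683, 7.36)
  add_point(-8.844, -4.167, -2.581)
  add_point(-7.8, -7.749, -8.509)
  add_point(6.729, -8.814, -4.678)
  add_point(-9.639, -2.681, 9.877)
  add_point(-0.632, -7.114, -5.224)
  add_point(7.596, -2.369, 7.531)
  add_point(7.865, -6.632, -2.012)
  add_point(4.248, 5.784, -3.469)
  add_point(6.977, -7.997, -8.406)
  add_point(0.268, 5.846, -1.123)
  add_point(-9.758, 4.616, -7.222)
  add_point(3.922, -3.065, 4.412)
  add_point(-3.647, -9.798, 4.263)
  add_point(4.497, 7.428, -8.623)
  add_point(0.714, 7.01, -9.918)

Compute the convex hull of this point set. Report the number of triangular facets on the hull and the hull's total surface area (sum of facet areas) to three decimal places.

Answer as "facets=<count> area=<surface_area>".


Hull vertices (15/19): indices [0, 1, 2, 3, 4, 5, 6, 7, 9, 10, 12, 14, 16, 17, 18].

Facet areas (half cross-product norm):
  f1: (p9, p17, p10) → 83.0997
  f2: (p2, p7, p14) → 97.5687
  f3: (p18, p5, p14) → 69.6348
  f4: (p12, p17, p10) → 50.8013
  f5: (p12, p18, p17) → 31.3666
  f6: (p12, p18, p5) → 110.6374
  f7: (p4, p7, p14) → 58.7114
  f8: (p4, p5, p14) → 34.8510
  f9: (p4, p5, p7) → 18.3930
  f10: (p16, p5, p7) → 72.0305
  f11: (p16, p9, p7) → 75.3120
  f12: (p3, p9, p7) → 35.7534
  f13: (p3, p2, p7) → 101.1175
  f14: (p1, p2, p17) → 8.1350
  f15: (p1, p18, p17) → 7.5568
  f16: (p1, p2, p14) → 17.1020
  f17: (p1, p18, p14) → 18.8075
  f18: (p6, p12, p5) → 28.2202
  f19: (p6, p16, p5) → 85.8168
  f20: (p6, p12, p10) → 5.7112
  f21: (p6, p9, p10) → 7.9454
  f22: (p6, p16, p9) → 82.5837
  f23: (p0, p2, p17) → 24.3732
  f24: (p0, p3, p2) → 21.2589
  f25: (p0, p9, p17) → 18.3387
  f26: (p0, p3, p9) → 16.4760
Σ area = 1181.603

Euler characteristic 15−39+26 = 2 ✓

facets=26 area=1181.603


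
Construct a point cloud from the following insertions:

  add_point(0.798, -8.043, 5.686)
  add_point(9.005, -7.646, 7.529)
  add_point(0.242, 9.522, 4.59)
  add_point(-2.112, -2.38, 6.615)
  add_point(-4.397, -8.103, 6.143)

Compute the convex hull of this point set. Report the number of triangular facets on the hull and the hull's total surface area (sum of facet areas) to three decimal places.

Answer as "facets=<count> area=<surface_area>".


5 of the 5 inputs are extreme points: [0, 1, 2, 3, 4].

Triangle areas on the boundary:
  f1: (p0, p1, p4) → 6.7102
  f2: (p0, p2, p4) → 45.9114
  f3: (p0, p2, p1) → 74.1358
  f4: (p3, p1, p4) → 38.0567
  f5: (p3, p2, p4) → 11.3727
  f6: (p3, p2, p1) → 73.3988
Σ area = 249.586

Euler: V−E+F = 5−9+6 = 2.

facets=6 area=249.586


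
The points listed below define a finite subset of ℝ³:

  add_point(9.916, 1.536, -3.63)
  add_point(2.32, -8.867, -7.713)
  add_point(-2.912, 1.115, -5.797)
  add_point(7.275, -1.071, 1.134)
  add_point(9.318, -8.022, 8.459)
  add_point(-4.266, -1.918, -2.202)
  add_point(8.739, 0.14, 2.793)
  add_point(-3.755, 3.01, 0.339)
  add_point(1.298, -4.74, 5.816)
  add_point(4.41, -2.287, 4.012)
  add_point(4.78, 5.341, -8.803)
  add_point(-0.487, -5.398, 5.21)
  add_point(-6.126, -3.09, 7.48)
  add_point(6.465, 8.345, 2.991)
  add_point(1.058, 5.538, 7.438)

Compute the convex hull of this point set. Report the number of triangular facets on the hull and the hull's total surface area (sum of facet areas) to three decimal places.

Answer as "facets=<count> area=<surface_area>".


facets=18 area=883.742

Points on the hull: [0, 1, 2, 4, 5, 6, 7, 10, 12, 13, 14] (11 of 15).

Per-facet area ½‖(b−a)×(c−a)‖:
  f1: (p1, p4, p12) → 130.1553
  f2: (p1, p4, p0) → 100.5586
  f3: (p14, p4, p12) → 84.5290
  f4: (p14, p13, p4) → 59.9943
  f5: (p6, p4, p0) → 23.4411
  f6: (p6, p13, p0) → 28.1860
  f7: (p6, p13, p4) → 25.8546
  f8: (p7, p14, p12) → 41.6297
  f9: (p7, p14, p13) → 33.7124
  f10: (p5, p1, p12) → 46.7106
  f11: (p5, p7, p12) → 26.1560
  f12: (p10, p13, p0) → 41.2803
  f13: (p10, p7, p13) → 65.1205
  f14: (p10, p1, p0) → 54.5983
  f15: (p2, p5, p7) → 13.2328
  f16: (p2, p10, p7) → 28.8278
  f17: (p2, p5, p1) → 26.7626
  f18: (p2, p10, p1) → 52.9916
Σ area = 883.742

Check V−E+F: 11 − 27 + 18 = 2.


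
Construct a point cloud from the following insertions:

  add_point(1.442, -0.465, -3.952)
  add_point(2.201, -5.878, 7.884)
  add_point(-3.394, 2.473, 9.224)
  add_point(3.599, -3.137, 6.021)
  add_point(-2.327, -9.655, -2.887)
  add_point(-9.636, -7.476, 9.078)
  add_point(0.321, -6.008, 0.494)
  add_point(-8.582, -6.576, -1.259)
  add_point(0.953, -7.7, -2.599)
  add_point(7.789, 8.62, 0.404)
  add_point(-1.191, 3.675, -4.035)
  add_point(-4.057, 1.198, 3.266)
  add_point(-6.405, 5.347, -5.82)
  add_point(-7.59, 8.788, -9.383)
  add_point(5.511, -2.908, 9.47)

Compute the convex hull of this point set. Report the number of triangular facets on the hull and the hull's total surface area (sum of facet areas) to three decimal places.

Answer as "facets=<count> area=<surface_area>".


Points on the hull: [0, 1, 2, 4, 5, 7, 8, 9, 13, 14] (10 of 15).

Facet areas (half cross-product norm):
  f1: (p2, p13, p5) → 116.7769
  f2: (p2, p13, p9) → 134.9150
  f3: (p2, p14, p5) → 61.1135
  f4: (p2, p14, p9) → 74.0358
  f5: (p7, p13, p5) → 76.1431
  f6: (p7, p4, p5) → 35.8778
  f7: (p7, p4, p13) → 60.7357
  f8: (p0, p13, p9) → 83.4874
  f9: (p1, p4, p5) → 69.8913
  f10: (p1, p14, p5) → 19.0094
  f11: (p8, p14, p9) → 99.7528
  f12: (p8, p0, p9) → 30.6366
  f13: (p8, p1, p4) → 19.8051
  f14: (p8, p1, p14) → 21.6433
  f15: (p8, p4, p13) → 37.8359
  f16: (p8, p0, p13) → 38.1449
Σ area = 979.805

Check V−E+F: 10 − 24 + 16 = 2.

facets=16 area=979.805
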